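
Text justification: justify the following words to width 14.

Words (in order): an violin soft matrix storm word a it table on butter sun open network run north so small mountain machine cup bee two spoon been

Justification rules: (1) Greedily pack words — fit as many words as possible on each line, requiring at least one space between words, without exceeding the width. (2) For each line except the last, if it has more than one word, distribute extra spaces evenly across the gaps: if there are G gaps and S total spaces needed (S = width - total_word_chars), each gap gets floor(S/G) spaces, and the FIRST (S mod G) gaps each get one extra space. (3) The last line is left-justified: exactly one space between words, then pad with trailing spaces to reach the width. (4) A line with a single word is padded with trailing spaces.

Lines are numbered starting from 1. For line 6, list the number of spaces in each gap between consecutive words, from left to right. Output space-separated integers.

Line 1: ['an', 'violin', 'soft'] (min_width=14, slack=0)
Line 2: ['matrix', 'storm'] (min_width=12, slack=2)
Line 3: ['word', 'a', 'it'] (min_width=9, slack=5)
Line 4: ['table', 'on'] (min_width=8, slack=6)
Line 5: ['butter', 'sun'] (min_width=10, slack=4)
Line 6: ['open', 'network'] (min_width=12, slack=2)
Line 7: ['run', 'north', 'so'] (min_width=12, slack=2)
Line 8: ['small', 'mountain'] (min_width=14, slack=0)
Line 9: ['machine', 'cup'] (min_width=11, slack=3)
Line 10: ['bee', 'two', 'spoon'] (min_width=13, slack=1)
Line 11: ['been'] (min_width=4, slack=10)

Answer: 3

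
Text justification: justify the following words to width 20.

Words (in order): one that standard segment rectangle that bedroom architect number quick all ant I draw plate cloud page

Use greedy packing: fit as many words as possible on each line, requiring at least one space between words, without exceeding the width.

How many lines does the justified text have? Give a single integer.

Line 1: ['one', 'that', 'standard'] (min_width=17, slack=3)
Line 2: ['segment', 'rectangle'] (min_width=17, slack=3)
Line 3: ['that', 'bedroom'] (min_width=12, slack=8)
Line 4: ['architect', 'number'] (min_width=16, slack=4)
Line 5: ['quick', 'all', 'ant', 'I', 'draw'] (min_width=20, slack=0)
Line 6: ['plate', 'cloud', 'page'] (min_width=16, slack=4)
Total lines: 6

Answer: 6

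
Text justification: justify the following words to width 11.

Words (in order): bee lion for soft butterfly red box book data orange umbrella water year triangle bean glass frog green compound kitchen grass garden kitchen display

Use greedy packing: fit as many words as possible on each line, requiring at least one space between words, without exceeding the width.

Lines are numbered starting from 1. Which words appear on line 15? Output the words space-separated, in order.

Answer: garden

Derivation:
Line 1: ['bee', 'lion'] (min_width=8, slack=3)
Line 2: ['for', 'soft'] (min_width=8, slack=3)
Line 3: ['butterfly'] (min_width=9, slack=2)
Line 4: ['red', 'box'] (min_width=7, slack=4)
Line 5: ['book', 'data'] (min_width=9, slack=2)
Line 6: ['orange'] (min_width=6, slack=5)
Line 7: ['umbrella'] (min_width=8, slack=3)
Line 8: ['water', 'year'] (min_width=10, slack=1)
Line 9: ['triangle'] (min_width=8, slack=3)
Line 10: ['bean', 'glass'] (min_width=10, slack=1)
Line 11: ['frog', 'green'] (min_width=10, slack=1)
Line 12: ['compound'] (min_width=8, slack=3)
Line 13: ['kitchen'] (min_width=7, slack=4)
Line 14: ['grass'] (min_width=5, slack=6)
Line 15: ['garden'] (min_width=6, slack=5)
Line 16: ['kitchen'] (min_width=7, slack=4)
Line 17: ['display'] (min_width=7, slack=4)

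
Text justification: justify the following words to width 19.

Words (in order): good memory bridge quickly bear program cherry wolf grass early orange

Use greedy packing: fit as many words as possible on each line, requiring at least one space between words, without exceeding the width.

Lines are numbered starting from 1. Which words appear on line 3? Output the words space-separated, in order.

Line 1: ['good', 'memory', 'bridge'] (min_width=18, slack=1)
Line 2: ['quickly', 'bear'] (min_width=12, slack=7)
Line 3: ['program', 'cherry', 'wolf'] (min_width=19, slack=0)
Line 4: ['grass', 'early', 'orange'] (min_width=18, slack=1)

Answer: program cherry wolf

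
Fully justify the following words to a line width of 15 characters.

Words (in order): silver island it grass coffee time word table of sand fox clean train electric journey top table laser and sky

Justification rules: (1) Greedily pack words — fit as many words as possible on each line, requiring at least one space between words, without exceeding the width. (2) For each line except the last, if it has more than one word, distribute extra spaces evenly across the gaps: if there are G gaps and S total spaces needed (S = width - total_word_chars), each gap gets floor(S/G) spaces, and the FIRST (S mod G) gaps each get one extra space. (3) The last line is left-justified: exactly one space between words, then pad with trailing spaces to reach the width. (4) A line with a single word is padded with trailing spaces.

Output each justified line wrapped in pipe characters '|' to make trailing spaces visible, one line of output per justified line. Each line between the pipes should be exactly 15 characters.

Answer: |silver   island|
|it grass coffee|
|time word table|
|of   sand   fox|
|clean     train|
|electric       |
|journey     top|
|table laser and|
|sky            |

Derivation:
Line 1: ['silver', 'island'] (min_width=13, slack=2)
Line 2: ['it', 'grass', 'coffee'] (min_width=15, slack=0)
Line 3: ['time', 'word', 'table'] (min_width=15, slack=0)
Line 4: ['of', 'sand', 'fox'] (min_width=11, slack=4)
Line 5: ['clean', 'train'] (min_width=11, slack=4)
Line 6: ['electric'] (min_width=8, slack=7)
Line 7: ['journey', 'top'] (min_width=11, slack=4)
Line 8: ['table', 'laser', 'and'] (min_width=15, slack=0)
Line 9: ['sky'] (min_width=3, slack=12)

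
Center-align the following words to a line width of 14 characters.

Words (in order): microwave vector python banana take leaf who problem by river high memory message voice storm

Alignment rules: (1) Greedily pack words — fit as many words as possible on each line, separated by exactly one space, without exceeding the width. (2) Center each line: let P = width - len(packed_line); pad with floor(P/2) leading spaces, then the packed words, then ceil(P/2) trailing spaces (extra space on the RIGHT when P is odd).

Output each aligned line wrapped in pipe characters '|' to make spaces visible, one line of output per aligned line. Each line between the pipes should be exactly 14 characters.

Line 1: ['microwave'] (min_width=9, slack=5)
Line 2: ['vector', 'python'] (min_width=13, slack=1)
Line 3: ['banana', 'take'] (min_width=11, slack=3)
Line 4: ['leaf', 'who'] (min_width=8, slack=6)
Line 5: ['problem', 'by'] (min_width=10, slack=4)
Line 6: ['river', 'high'] (min_width=10, slack=4)
Line 7: ['memory', 'message'] (min_width=14, slack=0)
Line 8: ['voice', 'storm'] (min_width=11, slack=3)

Answer: |  microwave   |
|vector python |
| banana take  |
|   leaf who   |
|  problem by  |
|  river high  |
|memory message|
| voice storm  |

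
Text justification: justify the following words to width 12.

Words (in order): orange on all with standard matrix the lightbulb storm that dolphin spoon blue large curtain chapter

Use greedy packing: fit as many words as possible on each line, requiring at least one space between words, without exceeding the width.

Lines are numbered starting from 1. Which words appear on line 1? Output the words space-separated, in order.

Line 1: ['orange', 'on'] (min_width=9, slack=3)
Line 2: ['all', 'with'] (min_width=8, slack=4)
Line 3: ['standard'] (min_width=8, slack=4)
Line 4: ['matrix', 'the'] (min_width=10, slack=2)
Line 5: ['lightbulb'] (min_width=9, slack=3)
Line 6: ['storm', 'that'] (min_width=10, slack=2)
Line 7: ['dolphin'] (min_width=7, slack=5)
Line 8: ['spoon', 'blue'] (min_width=10, slack=2)
Line 9: ['large'] (min_width=5, slack=7)
Line 10: ['curtain'] (min_width=7, slack=5)
Line 11: ['chapter'] (min_width=7, slack=5)

Answer: orange on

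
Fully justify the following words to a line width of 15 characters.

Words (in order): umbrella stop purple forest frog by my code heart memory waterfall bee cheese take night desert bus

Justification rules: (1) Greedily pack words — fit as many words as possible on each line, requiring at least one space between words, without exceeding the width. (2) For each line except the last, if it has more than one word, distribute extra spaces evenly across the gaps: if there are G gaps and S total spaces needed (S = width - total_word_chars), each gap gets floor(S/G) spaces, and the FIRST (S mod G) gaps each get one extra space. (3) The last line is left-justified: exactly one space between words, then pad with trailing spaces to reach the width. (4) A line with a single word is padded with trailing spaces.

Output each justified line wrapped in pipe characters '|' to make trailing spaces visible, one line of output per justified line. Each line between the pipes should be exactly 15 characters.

Answer: |umbrella   stop|
|purple   forest|
|frog by my code|
|heart    memory|
|waterfall   bee|
|cheese     take|
|night    desert|
|bus            |

Derivation:
Line 1: ['umbrella', 'stop'] (min_width=13, slack=2)
Line 2: ['purple', 'forest'] (min_width=13, slack=2)
Line 3: ['frog', 'by', 'my', 'code'] (min_width=15, slack=0)
Line 4: ['heart', 'memory'] (min_width=12, slack=3)
Line 5: ['waterfall', 'bee'] (min_width=13, slack=2)
Line 6: ['cheese', 'take'] (min_width=11, slack=4)
Line 7: ['night', 'desert'] (min_width=12, slack=3)
Line 8: ['bus'] (min_width=3, slack=12)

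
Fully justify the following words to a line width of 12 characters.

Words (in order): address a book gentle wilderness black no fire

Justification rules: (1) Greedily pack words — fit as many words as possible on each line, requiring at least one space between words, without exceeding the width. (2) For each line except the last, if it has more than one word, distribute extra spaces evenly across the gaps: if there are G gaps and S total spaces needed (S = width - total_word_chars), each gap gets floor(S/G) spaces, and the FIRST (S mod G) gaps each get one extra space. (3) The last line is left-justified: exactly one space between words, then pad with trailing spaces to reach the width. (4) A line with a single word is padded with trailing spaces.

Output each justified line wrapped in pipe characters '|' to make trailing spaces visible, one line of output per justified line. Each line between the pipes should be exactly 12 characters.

Line 1: ['address', 'a'] (min_width=9, slack=3)
Line 2: ['book', 'gentle'] (min_width=11, slack=1)
Line 3: ['wilderness'] (min_width=10, slack=2)
Line 4: ['black', 'no'] (min_width=8, slack=4)
Line 5: ['fire'] (min_width=4, slack=8)

Answer: |address    a|
|book  gentle|
|wilderness  |
|black     no|
|fire        |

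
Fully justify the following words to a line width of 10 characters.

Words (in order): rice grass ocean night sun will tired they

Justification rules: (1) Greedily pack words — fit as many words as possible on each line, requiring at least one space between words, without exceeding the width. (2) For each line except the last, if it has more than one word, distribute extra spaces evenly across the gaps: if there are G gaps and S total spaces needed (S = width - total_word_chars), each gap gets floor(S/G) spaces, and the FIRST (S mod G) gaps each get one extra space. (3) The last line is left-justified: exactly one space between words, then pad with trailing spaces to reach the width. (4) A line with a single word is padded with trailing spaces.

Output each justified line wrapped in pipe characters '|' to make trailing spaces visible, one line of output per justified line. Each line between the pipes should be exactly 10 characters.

Line 1: ['rice', 'grass'] (min_width=10, slack=0)
Line 2: ['ocean'] (min_width=5, slack=5)
Line 3: ['night', 'sun'] (min_width=9, slack=1)
Line 4: ['will', 'tired'] (min_width=10, slack=0)
Line 5: ['they'] (min_width=4, slack=6)

Answer: |rice grass|
|ocean     |
|night  sun|
|will tired|
|they      |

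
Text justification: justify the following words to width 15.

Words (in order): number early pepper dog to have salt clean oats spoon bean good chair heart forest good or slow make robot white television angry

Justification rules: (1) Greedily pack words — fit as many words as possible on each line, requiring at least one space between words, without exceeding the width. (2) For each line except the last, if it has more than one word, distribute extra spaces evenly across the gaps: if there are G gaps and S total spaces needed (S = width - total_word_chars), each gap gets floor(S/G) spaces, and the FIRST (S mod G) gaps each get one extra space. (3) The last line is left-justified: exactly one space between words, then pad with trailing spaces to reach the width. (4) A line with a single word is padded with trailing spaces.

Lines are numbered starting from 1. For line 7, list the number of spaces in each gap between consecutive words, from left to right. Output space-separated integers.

Line 1: ['number', 'early'] (min_width=12, slack=3)
Line 2: ['pepper', 'dog', 'to'] (min_width=13, slack=2)
Line 3: ['have', 'salt', 'clean'] (min_width=15, slack=0)
Line 4: ['oats', 'spoon', 'bean'] (min_width=15, slack=0)
Line 5: ['good', 'chair'] (min_width=10, slack=5)
Line 6: ['heart', 'forest'] (min_width=12, slack=3)
Line 7: ['good', 'or', 'slow'] (min_width=12, slack=3)
Line 8: ['make', 'robot'] (min_width=10, slack=5)
Line 9: ['white'] (min_width=5, slack=10)
Line 10: ['television'] (min_width=10, slack=5)
Line 11: ['angry'] (min_width=5, slack=10)

Answer: 3 2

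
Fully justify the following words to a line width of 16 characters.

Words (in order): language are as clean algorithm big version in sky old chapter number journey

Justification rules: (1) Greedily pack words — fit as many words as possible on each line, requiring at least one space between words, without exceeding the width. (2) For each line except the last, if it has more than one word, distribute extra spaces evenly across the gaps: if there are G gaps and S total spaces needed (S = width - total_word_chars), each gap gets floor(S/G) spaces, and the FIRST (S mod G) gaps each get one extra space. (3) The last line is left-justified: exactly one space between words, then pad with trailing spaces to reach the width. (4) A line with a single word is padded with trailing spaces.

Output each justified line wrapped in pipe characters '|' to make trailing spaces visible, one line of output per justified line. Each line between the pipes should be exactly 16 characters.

Answer: |language  are as|
|clean  algorithm|
|big  version  in|
|sky  old chapter|
|number journey  |

Derivation:
Line 1: ['language', 'are', 'as'] (min_width=15, slack=1)
Line 2: ['clean', 'algorithm'] (min_width=15, slack=1)
Line 3: ['big', 'version', 'in'] (min_width=14, slack=2)
Line 4: ['sky', 'old', 'chapter'] (min_width=15, slack=1)
Line 5: ['number', 'journey'] (min_width=14, slack=2)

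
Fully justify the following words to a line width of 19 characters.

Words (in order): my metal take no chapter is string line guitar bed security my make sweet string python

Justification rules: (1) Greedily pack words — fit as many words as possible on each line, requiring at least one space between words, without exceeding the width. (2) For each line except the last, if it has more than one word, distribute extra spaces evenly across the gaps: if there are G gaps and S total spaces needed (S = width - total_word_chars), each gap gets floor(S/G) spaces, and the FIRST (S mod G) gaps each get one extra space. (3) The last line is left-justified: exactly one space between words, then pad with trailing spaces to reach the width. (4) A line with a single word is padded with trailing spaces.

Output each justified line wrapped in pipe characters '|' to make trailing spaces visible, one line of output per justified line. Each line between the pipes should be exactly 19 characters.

Answer: |my  metal  take  no|
|chapter  is  string|
|line   guitar   bed|
|security   my  make|
|sweet string python|

Derivation:
Line 1: ['my', 'metal', 'take', 'no'] (min_width=16, slack=3)
Line 2: ['chapter', 'is', 'string'] (min_width=17, slack=2)
Line 3: ['line', 'guitar', 'bed'] (min_width=15, slack=4)
Line 4: ['security', 'my', 'make'] (min_width=16, slack=3)
Line 5: ['sweet', 'string', 'python'] (min_width=19, slack=0)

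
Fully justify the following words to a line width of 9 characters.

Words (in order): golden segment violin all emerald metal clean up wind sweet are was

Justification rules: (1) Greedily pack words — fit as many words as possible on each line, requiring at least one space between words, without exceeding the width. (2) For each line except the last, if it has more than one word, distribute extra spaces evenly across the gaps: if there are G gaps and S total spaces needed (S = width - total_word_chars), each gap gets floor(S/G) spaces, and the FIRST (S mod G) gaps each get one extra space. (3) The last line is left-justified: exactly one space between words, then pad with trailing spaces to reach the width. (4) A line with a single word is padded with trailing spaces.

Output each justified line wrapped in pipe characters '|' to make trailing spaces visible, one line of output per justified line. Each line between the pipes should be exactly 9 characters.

Line 1: ['golden'] (min_width=6, slack=3)
Line 2: ['segment'] (min_width=7, slack=2)
Line 3: ['violin'] (min_width=6, slack=3)
Line 4: ['all'] (min_width=3, slack=6)
Line 5: ['emerald'] (min_width=7, slack=2)
Line 6: ['metal'] (min_width=5, slack=4)
Line 7: ['clean', 'up'] (min_width=8, slack=1)
Line 8: ['wind'] (min_width=4, slack=5)
Line 9: ['sweet', 'are'] (min_width=9, slack=0)
Line 10: ['was'] (min_width=3, slack=6)

Answer: |golden   |
|segment  |
|violin   |
|all      |
|emerald  |
|metal    |
|clean  up|
|wind     |
|sweet are|
|was      |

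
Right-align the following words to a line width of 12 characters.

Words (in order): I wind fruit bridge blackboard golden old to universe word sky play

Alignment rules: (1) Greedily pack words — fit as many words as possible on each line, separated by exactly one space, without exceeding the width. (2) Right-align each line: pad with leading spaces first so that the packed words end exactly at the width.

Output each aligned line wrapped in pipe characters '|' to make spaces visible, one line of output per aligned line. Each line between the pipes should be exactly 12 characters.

Line 1: ['I', 'wind', 'fruit'] (min_width=12, slack=0)
Line 2: ['bridge'] (min_width=6, slack=6)
Line 3: ['blackboard'] (min_width=10, slack=2)
Line 4: ['golden', 'old'] (min_width=10, slack=2)
Line 5: ['to', 'universe'] (min_width=11, slack=1)
Line 6: ['word', 'sky'] (min_width=8, slack=4)
Line 7: ['play'] (min_width=4, slack=8)

Answer: |I wind fruit|
|      bridge|
|  blackboard|
|  golden old|
| to universe|
|    word sky|
|        play|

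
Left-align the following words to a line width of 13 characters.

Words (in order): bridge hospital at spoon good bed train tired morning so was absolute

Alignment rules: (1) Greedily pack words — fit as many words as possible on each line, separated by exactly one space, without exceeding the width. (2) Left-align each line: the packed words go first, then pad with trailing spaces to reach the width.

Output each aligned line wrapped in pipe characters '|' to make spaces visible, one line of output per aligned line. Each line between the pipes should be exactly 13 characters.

Answer: |bridge       |
|hospital at  |
|spoon good   |
|bed train    |
|tired morning|
|so was       |
|absolute     |

Derivation:
Line 1: ['bridge'] (min_width=6, slack=7)
Line 2: ['hospital', 'at'] (min_width=11, slack=2)
Line 3: ['spoon', 'good'] (min_width=10, slack=3)
Line 4: ['bed', 'train'] (min_width=9, slack=4)
Line 5: ['tired', 'morning'] (min_width=13, slack=0)
Line 6: ['so', 'was'] (min_width=6, slack=7)
Line 7: ['absolute'] (min_width=8, slack=5)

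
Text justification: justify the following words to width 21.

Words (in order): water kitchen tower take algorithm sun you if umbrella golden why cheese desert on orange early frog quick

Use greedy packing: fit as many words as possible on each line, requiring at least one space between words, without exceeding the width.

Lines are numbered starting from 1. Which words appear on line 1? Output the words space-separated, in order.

Answer: water kitchen tower

Derivation:
Line 1: ['water', 'kitchen', 'tower'] (min_width=19, slack=2)
Line 2: ['take', 'algorithm', 'sun'] (min_width=18, slack=3)
Line 3: ['you', 'if', 'umbrella'] (min_width=15, slack=6)
Line 4: ['golden', 'why', 'cheese'] (min_width=17, slack=4)
Line 5: ['desert', 'on', 'orange'] (min_width=16, slack=5)
Line 6: ['early', 'frog', 'quick'] (min_width=16, slack=5)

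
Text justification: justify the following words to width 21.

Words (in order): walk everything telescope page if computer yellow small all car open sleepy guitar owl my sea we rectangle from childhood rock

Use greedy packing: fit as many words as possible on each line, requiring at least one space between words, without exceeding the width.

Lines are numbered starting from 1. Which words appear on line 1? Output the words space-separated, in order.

Answer: walk everything

Derivation:
Line 1: ['walk', 'everything'] (min_width=15, slack=6)
Line 2: ['telescope', 'page', 'if'] (min_width=17, slack=4)
Line 3: ['computer', 'yellow', 'small'] (min_width=21, slack=0)
Line 4: ['all', 'car', 'open', 'sleepy'] (min_width=19, slack=2)
Line 5: ['guitar', 'owl', 'my', 'sea', 'we'] (min_width=20, slack=1)
Line 6: ['rectangle', 'from'] (min_width=14, slack=7)
Line 7: ['childhood', 'rock'] (min_width=14, slack=7)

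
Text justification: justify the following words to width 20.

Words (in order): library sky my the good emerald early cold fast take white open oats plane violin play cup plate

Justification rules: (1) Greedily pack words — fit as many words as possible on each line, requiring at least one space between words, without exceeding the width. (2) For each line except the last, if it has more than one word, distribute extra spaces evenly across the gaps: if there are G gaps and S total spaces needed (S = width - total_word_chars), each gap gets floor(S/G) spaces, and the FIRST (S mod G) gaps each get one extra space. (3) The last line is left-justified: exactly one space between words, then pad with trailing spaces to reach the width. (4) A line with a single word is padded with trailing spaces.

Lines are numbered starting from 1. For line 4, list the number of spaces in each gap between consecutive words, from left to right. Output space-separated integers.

Answer: 4 3

Derivation:
Line 1: ['library', 'sky', 'my', 'the'] (min_width=18, slack=2)
Line 2: ['good', 'emerald', 'early'] (min_width=18, slack=2)
Line 3: ['cold', 'fast', 'take', 'white'] (min_width=20, slack=0)
Line 4: ['open', 'oats', 'plane'] (min_width=15, slack=5)
Line 5: ['violin', 'play', 'cup'] (min_width=15, slack=5)
Line 6: ['plate'] (min_width=5, slack=15)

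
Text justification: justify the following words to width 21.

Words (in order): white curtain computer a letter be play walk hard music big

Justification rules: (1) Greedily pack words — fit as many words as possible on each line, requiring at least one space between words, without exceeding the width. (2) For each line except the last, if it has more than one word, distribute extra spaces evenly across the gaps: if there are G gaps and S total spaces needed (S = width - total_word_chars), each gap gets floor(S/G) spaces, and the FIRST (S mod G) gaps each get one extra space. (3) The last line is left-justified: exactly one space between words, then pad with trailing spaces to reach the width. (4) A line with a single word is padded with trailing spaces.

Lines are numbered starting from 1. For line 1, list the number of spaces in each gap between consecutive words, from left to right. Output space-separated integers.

Line 1: ['white', 'curtain'] (min_width=13, slack=8)
Line 2: ['computer', 'a', 'letter', 'be'] (min_width=20, slack=1)
Line 3: ['play', 'walk', 'hard', 'music'] (min_width=20, slack=1)
Line 4: ['big'] (min_width=3, slack=18)

Answer: 9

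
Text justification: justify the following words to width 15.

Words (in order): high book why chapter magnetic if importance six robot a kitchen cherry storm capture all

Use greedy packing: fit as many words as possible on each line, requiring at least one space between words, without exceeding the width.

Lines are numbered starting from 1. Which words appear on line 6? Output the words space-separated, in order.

Line 1: ['high', 'book', 'why'] (min_width=13, slack=2)
Line 2: ['chapter'] (min_width=7, slack=8)
Line 3: ['magnetic', 'if'] (min_width=11, slack=4)
Line 4: ['importance', 'six'] (min_width=14, slack=1)
Line 5: ['robot', 'a', 'kitchen'] (min_width=15, slack=0)
Line 6: ['cherry', 'storm'] (min_width=12, slack=3)
Line 7: ['capture', 'all'] (min_width=11, slack=4)

Answer: cherry storm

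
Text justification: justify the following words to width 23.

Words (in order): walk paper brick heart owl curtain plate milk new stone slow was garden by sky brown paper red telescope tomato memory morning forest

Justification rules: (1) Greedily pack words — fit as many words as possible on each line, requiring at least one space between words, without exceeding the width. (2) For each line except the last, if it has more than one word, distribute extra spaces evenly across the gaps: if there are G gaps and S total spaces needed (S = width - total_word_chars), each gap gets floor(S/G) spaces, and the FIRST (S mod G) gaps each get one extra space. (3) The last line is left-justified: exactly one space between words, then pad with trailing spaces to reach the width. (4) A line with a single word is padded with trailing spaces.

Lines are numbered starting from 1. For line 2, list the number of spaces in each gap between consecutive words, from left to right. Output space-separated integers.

Line 1: ['walk', 'paper', 'brick', 'heart'] (min_width=22, slack=1)
Line 2: ['owl', 'curtain', 'plate', 'milk'] (min_width=22, slack=1)
Line 3: ['new', 'stone', 'slow', 'was'] (min_width=18, slack=5)
Line 4: ['garden', 'by', 'sky', 'brown'] (min_width=19, slack=4)
Line 5: ['paper', 'red', 'telescope'] (min_width=19, slack=4)
Line 6: ['tomato', 'memory', 'morning'] (min_width=21, slack=2)
Line 7: ['forest'] (min_width=6, slack=17)

Answer: 2 1 1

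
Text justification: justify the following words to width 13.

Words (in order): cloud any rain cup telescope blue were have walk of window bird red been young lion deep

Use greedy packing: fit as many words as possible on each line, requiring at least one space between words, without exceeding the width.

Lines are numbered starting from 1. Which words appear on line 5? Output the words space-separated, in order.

Answer: have walk of

Derivation:
Line 1: ['cloud', 'any'] (min_width=9, slack=4)
Line 2: ['rain', 'cup'] (min_width=8, slack=5)
Line 3: ['telescope'] (min_width=9, slack=4)
Line 4: ['blue', 'were'] (min_width=9, slack=4)
Line 5: ['have', 'walk', 'of'] (min_width=12, slack=1)
Line 6: ['window', 'bird'] (min_width=11, slack=2)
Line 7: ['red', 'been'] (min_width=8, slack=5)
Line 8: ['young', 'lion'] (min_width=10, slack=3)
Line 9: ['deep'] (min_width=4, slack=9)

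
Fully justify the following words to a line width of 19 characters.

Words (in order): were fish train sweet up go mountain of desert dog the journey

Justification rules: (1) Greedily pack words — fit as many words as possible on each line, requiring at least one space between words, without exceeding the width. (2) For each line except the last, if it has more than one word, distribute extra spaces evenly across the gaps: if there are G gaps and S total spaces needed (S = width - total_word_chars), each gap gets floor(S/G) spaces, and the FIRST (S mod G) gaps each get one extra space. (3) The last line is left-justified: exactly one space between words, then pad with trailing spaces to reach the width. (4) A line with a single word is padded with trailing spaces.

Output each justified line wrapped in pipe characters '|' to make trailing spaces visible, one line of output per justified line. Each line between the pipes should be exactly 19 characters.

Line 1: ['were', 'fish', 'train'] (min_width=15, slack=4)
Line 2: ['sweet', 'up', 'go'] (min_width=11, slack=8)
Line 3: ['mountain', 'of', 'desert'] (min_width=18, slack=1)
Line 4: ['dog', 'the', 'journey'] (min_width=15, slack=4)

Answer: |were   fish   train|
|sweet     up     go|
|mountain  of desert|
|dog the journey    |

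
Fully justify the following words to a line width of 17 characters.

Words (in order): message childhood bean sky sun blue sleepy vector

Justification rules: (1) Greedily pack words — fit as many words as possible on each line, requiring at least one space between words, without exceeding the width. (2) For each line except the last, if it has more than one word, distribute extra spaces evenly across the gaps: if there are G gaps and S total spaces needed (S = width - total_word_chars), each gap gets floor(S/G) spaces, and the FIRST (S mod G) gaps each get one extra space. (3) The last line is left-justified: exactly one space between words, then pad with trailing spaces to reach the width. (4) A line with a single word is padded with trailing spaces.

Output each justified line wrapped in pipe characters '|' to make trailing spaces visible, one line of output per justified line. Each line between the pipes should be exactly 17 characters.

Answer: |message childhood|
|bean sky sun blue|
|sleepy vector    |

Derivation:
Line 1: ['message', 'childhood'] (min_width=17, slack=0)
Line 2: ['bean', 'sky', 'sun', 'blue'] (min_width=17, slack=0)
Line 3: ['sleepy', 'vector'] (min_width=13, slack=4)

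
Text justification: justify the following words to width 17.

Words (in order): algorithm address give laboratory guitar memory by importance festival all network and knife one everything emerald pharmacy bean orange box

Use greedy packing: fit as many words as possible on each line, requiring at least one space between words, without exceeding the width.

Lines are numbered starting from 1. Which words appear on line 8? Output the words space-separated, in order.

Line 1: ['algorithm', 'address'] (min_width=17, slack=0)
Line 2: ['give', 'laboratory'] (min_width=15, slack=2)
Line 3: ['guitar', 'memory', 'by'] (min_width=16, slack=1)
Line 4: ['importance'] (min_width=10, slack=7)
Line 5: ['festival', 'all'] (min_width=12, slack=5)
Line 6: ['network', 'and', 'knife'] (min_width=17, slack=0)
Line 7: ['one', 'everything'] (min_width=14, slack=3)
Line 8: ['emerald', 'pharmacy'] (min_width=16, slack=1)
Line 9: ['bean', 'orange', 'box'] (min_width=15, slack=2)

Answer: emerald pharmacy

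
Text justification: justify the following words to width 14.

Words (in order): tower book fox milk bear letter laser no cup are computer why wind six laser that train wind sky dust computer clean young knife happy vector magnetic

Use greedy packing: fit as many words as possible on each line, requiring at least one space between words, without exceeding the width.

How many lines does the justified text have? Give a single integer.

Answer: 12

Derivation:
Line 1: ['tower', 'book', 'fox'] (min_width=14, slack=0)
Line 2: ['milk', 'bear'] (min_width=9, slack=5)
Line 3: ['letter', 'laser'] (min_width=12, slack=2)
Line 4: ['no', 'cup', 'are'] (min_width=10, slack=4)
Line 5: ['computer', 'why'] (min_width=12, slack=2)
Line 6: ['wind', 'six', 'laser'] (min_width=14, slack=0)
Line 7: ['that', 'train'] (min_width=10, slack=4)
Line 8: ['wind', 'sky', 'dust'] (min_width=13, slack=1)
Line 9: ['computer', 'clean'] (min_width=14, slack=0)
Line 10: ['young', 'knife'] (min_width=11, slack=3)
Line 11: ['happy', 'vector'] (min_width=12, slack=2)
Line 12: ['magnetic'] (min_width=8, slack=6)
Total lines: 12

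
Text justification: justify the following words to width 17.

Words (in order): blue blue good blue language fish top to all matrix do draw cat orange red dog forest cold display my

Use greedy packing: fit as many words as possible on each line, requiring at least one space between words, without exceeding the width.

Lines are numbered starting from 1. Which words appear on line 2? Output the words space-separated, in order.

Answer: blue language

Derivation:
Line 1: ['blue', 'blue', 'good'] (min_width=14, slack=3)
Line 2: ['blue', 'language'] (min_width=13, slack=4)
Line 3: ['fish', 'top', 'to', 'all'] (min_width=15, slack=2)
Line 4: ['matrix', 'do', 'draw'] (min_width=14, slack=3)
Line 5: ['cat', 'orange', 'red'] (min_width=14, slack=3)
Line 6: ['dog', 'forest', 'cold'] (min_width=15, slack=2)
Line 7: ['display', 'my'] (min_width=10, slack=7)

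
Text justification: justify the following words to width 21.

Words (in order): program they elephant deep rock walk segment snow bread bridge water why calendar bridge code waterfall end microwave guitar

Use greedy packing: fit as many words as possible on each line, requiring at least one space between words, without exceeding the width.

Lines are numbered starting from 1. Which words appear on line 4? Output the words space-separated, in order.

Answer: bridge water why

Derivation:
Line 1: ['program', 'they', 'elephant'] (min_width=21, slack=0)
Line 2: ['deep', 'rock', 'walk'] (min_width=14, slack=7)
Line 3: ['segment', 'snow', 'bread'] (min_width=18, slack=3)
Line 4: ['bridge', 'water', 'why'] (min_width=16, slack=5)
Line 5: ['calendar', 'bridge', 'code'] (min_width=20, slack=1)
Line 6: ['waterfall', 'end'] (min_width=13, slack=8)
Line 7: ['microwave', 'guitar'] (min_width=16, slack=5)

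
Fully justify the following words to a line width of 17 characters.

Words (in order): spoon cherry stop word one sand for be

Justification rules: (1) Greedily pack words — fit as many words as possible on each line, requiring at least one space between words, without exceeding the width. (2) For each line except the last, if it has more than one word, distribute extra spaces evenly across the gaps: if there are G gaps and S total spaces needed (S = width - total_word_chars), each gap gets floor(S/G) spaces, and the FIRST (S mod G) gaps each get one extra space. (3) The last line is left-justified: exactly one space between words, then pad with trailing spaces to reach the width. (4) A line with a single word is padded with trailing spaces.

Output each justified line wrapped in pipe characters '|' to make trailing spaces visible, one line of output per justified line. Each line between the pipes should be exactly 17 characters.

Answer: |spoon cherry stop|
|word one sand for|
|be               |

Derivation:
Line 1: ['spoon', 'cherry', 'stop'] (min_width=17, slack=0)
Line 2: ['word', 'one', 'sand', 'for'] (min_width=17, slack=0)
Line 3: ['be'] (min_width=2, slack=15)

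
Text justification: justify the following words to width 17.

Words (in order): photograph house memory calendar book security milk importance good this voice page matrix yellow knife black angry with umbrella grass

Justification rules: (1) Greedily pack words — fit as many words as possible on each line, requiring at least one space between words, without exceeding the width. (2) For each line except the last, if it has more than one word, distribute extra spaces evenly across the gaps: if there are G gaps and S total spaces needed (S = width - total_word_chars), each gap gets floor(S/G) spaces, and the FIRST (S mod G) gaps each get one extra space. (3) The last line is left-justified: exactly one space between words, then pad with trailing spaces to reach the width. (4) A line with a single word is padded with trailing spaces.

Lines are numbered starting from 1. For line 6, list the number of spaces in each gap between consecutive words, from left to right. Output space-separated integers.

Answer: 7

Derivation:
Line 1: ['photograph', 'house'] (min_width=16, slack=1)
Line 2: ['memory', 'calendar'] (min_width=15, slack=2)
Line 3: ['book', 'security'] (min_width=13, slack=4)
Line 4: ['milk', 'importance'] (min_width=15, slack=2)
Line 5: ['good', 'this', 'voice'] (min_width=15, slack=2)
Line 6: ['page', 'matrix'] (min_width=11, slack=6)
Line 7: ['yellow', 'knife'] (min_width=12, slack=5)
Line 8: ['black', 'angry', 'with'] (min_width=16, slack=1)
Line 9: ['umbrella', 'grass'] (min_width=14, slack=3)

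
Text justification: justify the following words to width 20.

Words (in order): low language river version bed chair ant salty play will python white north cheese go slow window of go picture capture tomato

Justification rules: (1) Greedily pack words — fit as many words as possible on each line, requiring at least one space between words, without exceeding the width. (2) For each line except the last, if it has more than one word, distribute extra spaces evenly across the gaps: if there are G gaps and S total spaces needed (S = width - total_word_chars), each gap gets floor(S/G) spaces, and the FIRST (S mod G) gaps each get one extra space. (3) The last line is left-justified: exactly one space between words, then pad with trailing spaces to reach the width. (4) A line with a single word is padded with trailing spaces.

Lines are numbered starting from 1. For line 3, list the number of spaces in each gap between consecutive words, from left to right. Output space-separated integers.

Answer: 2 1 1

Derivation:
Line 1: ['low', 'language', 'river'] (min_width=18, slack=2)
Line 2: ['version', 'bed', 'chair'] (min_width=17, slack=3)
Line 3: ['ant', 'salty', 'play', 'will'] (min_width=19, slack=1)
Line 4: ['python', 'white', 'north'] (min_width=18, slack=2)
Line 5: ['cheese', 'go', 'slow'] (min_width=14, slack=6)
Line 6: ['window', 'of', 'go', 'picture'] (min_width=20, slack=0)
Line 7: ['capture', 'tomato'] (min_width=14, slack=6)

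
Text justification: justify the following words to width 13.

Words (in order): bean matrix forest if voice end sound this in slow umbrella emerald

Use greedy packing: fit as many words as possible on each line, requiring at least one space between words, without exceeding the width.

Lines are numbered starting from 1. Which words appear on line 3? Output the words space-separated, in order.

Answer: voice end

Derivation:
Line 1: ['bean', 'matrix'] (min_width=11, slack=2)
Line 2: ['forest', 'if'] (min_width=9, slack=4)
Line 3: ['voice', 'end'] (min_width=9, slack=4)
Line 4: ['sound', 'this', 'in'] (min_width=13, slack=0)
Line 5: ['slow', 'umbrella'] (min_width=13, slack=0)
Line 6: ['emerald'] (min_width=7, slack=6)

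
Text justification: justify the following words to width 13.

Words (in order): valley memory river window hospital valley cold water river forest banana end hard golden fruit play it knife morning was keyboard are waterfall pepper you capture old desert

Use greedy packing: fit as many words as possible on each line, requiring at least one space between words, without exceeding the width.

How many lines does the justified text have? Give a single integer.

Answer: 15

Derivation:
Line 1: ['valley', 'memory'] (min_width=13, slack=0)
Line 2: ['river', 'window'] (min_width=12, slack=1)
Line 3: ['hospital'] (min_width=8, slack=5)
Line 4: ['valley', 'cold'] (min_width=11, slack=2)
Line 5: ['water', 'river'] (min_width=11, slack=2)
Line 6: ['forest', 'banana'] (min_width=13, slack=0)
Line 7: ['end', 'hard'] (min_width=8, slack=5)
Line 8: ['golden', 'fruit'] (min_width=12, slack=1)
Line 9: ['play', 'it', 'knife'] (min_width=13, slack=0)
Line 10: ['morning', 'was'] (min_width=11, slack=2)
Line 11: ['keyboard', 'are'] (min_width=12, slack=1)
Line 12: ['waterfall'] (min_width=9, slack=4)
Line 13: ['pepper', 'you'] (min_width=10, slack=3)
Line 14: ['capture', 'old'] (min_width=11, slack=2)
Line 15: ['desert'] (min_width=6, slack=7)
Total lines: 15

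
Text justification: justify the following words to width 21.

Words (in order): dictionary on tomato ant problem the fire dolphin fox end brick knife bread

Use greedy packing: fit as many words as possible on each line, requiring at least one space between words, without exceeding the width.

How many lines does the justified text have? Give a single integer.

Line 1: ['dictionary', 'on', 'tomato'] (min_width=20, slack=1)
Line 2: ['ant', 'problem', 'the', 'fire'] (min_width=20, slack=1)
Line 3: ['dolphin', 'fox', 'end', 'brick'] (min_width=21, slack=0)
Line 4: ['knife', 'bread'] (min_width=11, slack=10)
Total lines: 4

Answer: 4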